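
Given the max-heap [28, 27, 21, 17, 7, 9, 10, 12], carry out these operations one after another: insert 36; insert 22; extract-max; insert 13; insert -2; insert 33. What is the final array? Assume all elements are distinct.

[33, 27, 28, 17, 22, 21, 10, 12, 7, 13, -2, 9]

insert 36:
  append 36 at index 8 → [28, 27, 21, 17, 7, 9, 10, 12, 36]
  36 > parent 17 at index 3, swap → [28, 27, 21, 36, 7, 9, 10, 12, 17]
  36 > parent 27 at index 1, swap → [28, 36, 21, 27, 7, 9, 10, 12, 17]
  36 > parent 28 at index 0, swap → [36, 28, 21, 27, 7, 9, 10, 12, 17]
insert 22:
  append 22 at index 9 → [36, 28, 21, 27, 7, 9, 10, 12, 17, 22]
  22 > parent 7 at index 4, swap → [36, 28, 21, 27, 22, 9, 10, 12, 17, 7]
extract-max → returns 36:
  remove root 36; move last element 7 to root → [7, 28, 21, 27, 22, 9, 10, 12, 17]
  7 vs larger child 28 at index 1, swap → [28, 7, 21, 27, 22, 9, 10, 12, 17]
  7 vs larger child 27 at index 3, swap → [28, 27, 21, 7, 22, 9, 10, 12, 17]
  7 vs larger child 17 at index 8, swap → [28, 27, 21, 17, 22, 9, 10, 12, 7]
insert 13:
  append 13 at index 9 → [28, 27, 21, 17, 22, 9, 10, 12, 7, 13] (no swap needed)
insert -2:
  append -2 at index 10 → [28, 27, 21, 17, 22, 9, 10, 12, 7, 13, -2] (no swap needed)
insert 33:
  append 33 at index 11 → [28, 27, 21, 17, 22, 9, 10, 12, 7, 13, -2, 33]
  33 > parent 9 at index 5, swap → [28, 27, 21, 17, 22, 33, 10, 12, 7, 13, -2, 9]
  33 > parent 21 at index 2, swap → [28, 27, 33, 17, 22, 21, 10, 12, 7, 13, -2, 9]
  33 > parent 28 at index 0, swap → [33, 27, 28, 17, 22, 21, 10, 12, 7, 13, -2, 9]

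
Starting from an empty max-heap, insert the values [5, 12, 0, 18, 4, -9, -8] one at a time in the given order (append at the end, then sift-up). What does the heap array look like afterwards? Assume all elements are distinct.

[18, 12, 0, 5, 4, -9, -8]

Insert 5:
  append 5 at index 0 → [5] (no swap needed)
Insert 12:
  append 12 at index 1 → [5, 12]
  12 > parent 5 at index 0, swap → [12, 5]
Insert 0:
  append 0 at index 2 → [12, 5, 0] (no swap needed)
Insert 18:
  append 18 at index 3 → [12, 5, 0, 18]
  18 > parent 5 at index 1, swap → [12, 18, 0, 5]
  18 > parent 12 at index 0, swap → [18, 12, 0, 5]
Insert 4:
  append 4 at index 4 → [18, 12, 0, 5, 4] (no swap needed)
Insert -9:
  append -9 at index 5 → [18, 12, 0, 5, 4, -9] (no swap needed)
Insert -8:
  append -8 at index 6 → [18, 12, 0, 5, 4, -9, -8] (no swap needed)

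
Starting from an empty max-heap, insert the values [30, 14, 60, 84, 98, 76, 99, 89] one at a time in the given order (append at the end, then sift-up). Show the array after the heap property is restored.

Insert 30:
  append 30 at index 0 → [30] (no swap needed)
Insert 14:
  append 14 at index 1 → [30, 14] (no swap needed)
Insert 60:
  append 60 at index 2 → [30, 14, 60]
  60 > parent 30 at index 0, swap → [60, 14, 30]
Insert 84:
  append 84 at index 3 → [60, 14, 30, 84]
  84 > parent 14 at index 1, swap → [60, 84, 30, 14]
  84 > parent 60 at index 0, swap → [84, 60, 30, 14]
Insert 98:
  append 98 at index 4 → [84, 60, 30, 14, 98]
  98 > parent 60 at index 1, swap → [84, 98, 30, 14, 60]
  98 > parent 84 at index 0, swap → [98, 84, 30, 14, 60]
Insert 76:
  append 76 at index 5 → [98, 84, 30, 14, 60, 76]
  76 > parent 30 at index 2, swap → [98, 84, 76, 14, 60, 30]
Insert 99:
  append 99 at index 6 → [98, 84, 76, 14, 60, 30, 99]
  99 > parent 76 at index 2, swap → [98, 84, 99, 14, 60, 30, 76]
  99 > parent 98 at index 0, swap → [99, 84, 98, 14, 60, 30, 76]
Insert 89:
  append 89 at index 7 → [99, 84, 98, 14, 60, 30, 76, 89]
  89 > parent 14 at index 3, swap → [99, 84, 98, 89, 60, 30, 76, 14]
  89 > parent 84 at index 1, swap → [99, 89, 98, 84, 60, 30, 76, 14]

[99, 89, 98, 84, 60, 30, 76, 14]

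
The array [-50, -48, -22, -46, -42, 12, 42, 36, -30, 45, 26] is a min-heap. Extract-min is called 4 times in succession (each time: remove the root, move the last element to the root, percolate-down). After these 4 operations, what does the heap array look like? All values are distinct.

extract-min #1 returns -50:
  remove root -50; move last element 26 to root → [26, -48, -22, -46, -42, 12, 42, 36, -30, 45]
  26 vs smaller child -48 at index 1, swap → [-48, 26, -22, -46, -42, 12, 42, 36, -30, 45]
  26 vs smaller child -46 at index 3, swap → [-48, -46, -22, 26, -42, 12, 42, 36, -30, 45]
  26 vs smaller child -30 at index 8, swap → [-48, -46, -22, -30, -42, 12, 42, 36, 26, 45]
extract-min #2 returns -48:
  remove root -48; move last element 45 to root → [45, -46, -22, -30, -42, 12, 42, 36, 26]
  45 vs smaller child -46 at index 1, swap → [-46, 45, -22, -30, -42, 12, 42, 36, 26]
  45 vs smaller child -42 at index 4, swap → [-46, -42, -22, -30, 45, 12, 42, 36, 26]
extract-min #3 returns -46:
  remove root -46; move last element 26 to root → [26, -42, -22, -30, 45, 12, 42, 36]
  26 vs smaller child -42 at index 1, swap → [-42, 26, -22, -30, 45, 12, 42, 36]
  26 vs smaller child -30 at index 3, swap → [-42, -30, -22, 26, 45, 12, 42, 36]
extract-min #4 returns -42:
  remove root -42; move last element 36 to root → [36, -30, -22, 26, 45, 12, 42]
  36 vs smaller child -30 at index 1, swap → [-30, 36, -22, 26, 45, 12, 42]
  36 vs smaller child 26 at index 3, swap → [-30, 26, -22, 36, 45, 12, 42]

[-30, 26, -22, 36, 45, 12, 42]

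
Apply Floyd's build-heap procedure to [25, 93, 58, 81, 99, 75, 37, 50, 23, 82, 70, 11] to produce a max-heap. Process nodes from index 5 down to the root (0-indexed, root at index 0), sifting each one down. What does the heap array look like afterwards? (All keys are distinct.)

[99, 93, 75, 81, 82, 58, 37, 50, 23, 25, 70, 11]

sift down from index 5: already satisfies heap property
sift down from index 4: already satisfies heap property
sift down from index 3: already satisfies heap property
sift down from index 2:
  58 vs larger child 75 at index 5, swap → [25, 93, 75, 81, 99, 58, 37, 50, 23, 82, 70, 11]
sift down from index 1:
  93 vs larger child 99 at index 4, swap → [25, 99, 75, 81, 93, 58, 37, 50, 23, 82, 70, 11]
sift down from index 0:
  25 vs larger child 99 at index 1, swap → [99, 25, 75, 81, 93, 58, 37, 50, 23, 82, 70, 11]
  25 vs larger child 93 at index 4, swap → [99, 93, 75, 81, 25, 58, 37, 50, 23, 82, 70, 11]
  25 vs larger child 82 at index 9, swap → [99, 93, 75, 81, 82, 58, 37, 50, 23, 25, 70, 11]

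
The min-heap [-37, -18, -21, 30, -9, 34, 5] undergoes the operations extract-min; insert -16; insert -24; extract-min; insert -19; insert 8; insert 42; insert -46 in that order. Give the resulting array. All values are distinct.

[-46, -21, -16, -18, -19, 34, 5, 30, 8, 42, -9]

extract-min → returns -37:
  remove root -37; move last element 5 to root → [5, -18, -21, 30, -9, 34]
  5 vs smaller child -21 at index 2, swap → [-21, -18, 5, 30, -9, 34]
insert -16:
  append -16 at index 6 → [-21, -18, 5, 30, -9, 34, -16]
  -16 < parent 5 at index 2, swap → [-21, -18, -16, 30, -9, 34, 5]
insert -24:
  append -24 at index 7 → [-21, -18, -16, 30, -9, 34, 5, -24]
  -24 < parent 30 at index 3, swap → [-21, -18, -16, -24, -9, 34, 5, 30]
  -24 < parent -18 at index 1, swap → [-21, -24, -16, -18, -9, 34, 5, 30]
  -24 < parent -21 at index 0, swap → [-24, -21, -16, -18, -9, 34, 5, 30]
extract-min → returns -24:
  remove root -24; move last element 30 to root → [30, -21, -16, -18, -9, 34, 5]
  30 vs smaller child -21 at index 1, swap → [-21, 30, -16, -18, -9, 34, 5]
  30 vs smaller child -18 at index 3, swap → [-21, -18, -16, 30, -9, 34, 5]
insert -19:
  append -19 at index 7 → [-21, -18, -16, 30, -9, 34, 5, -19]
  -19 < parent 30 at index 3, swap → [-21, -18, -16, -19, -9, 34, 5, 30]
  -19 < parent -18 at index 1, swap → [-21, -19, -16, -18, -9, 34, 5, 30]
insert 8:
  append 8 at index 8 → [-21, -19, -16, -18, -9, 34, 5, 30, 8] (no swap needed)
insert 42:
  append 42 at index 9 → [-21, -19, -16, -18, -9, 34, 5, 30, 8, 42] (no swap needed)
insert -46:
  append -46 at index 10 → [-21, -19, -16, -18, -9, 34, 5, 30, 8, 42, -46]
  -46 < parent -9 at index 4, swap → [-21, -19, -16, -18, -46, 34, 5, 30, 8, 42, -9]
  -46 < parent -19 at index 1, swap → [-21, -46, -16, -18, -19, 34, 5, 30, 8, 42, -9]
  -46 < parent -21 at index 0, swap → [-46, -21, -16, -18, -19, 34, 5, 30, 8, 42, -9]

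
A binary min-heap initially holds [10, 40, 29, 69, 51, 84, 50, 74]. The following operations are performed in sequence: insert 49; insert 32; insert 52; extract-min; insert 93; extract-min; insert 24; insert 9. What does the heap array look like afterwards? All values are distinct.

insert 49:
  append 49 at index 8 → [10, 40, 29, 69, 51, 84, 50, 74, 49]
  49 < parent 69 at index 3, swap → [10, 40, 29, 49, 51, 84, 50, 74, 69]
insert 32:
  append 32 at index 9 → [10, 40, 29, 49, 51, 84, 50, 74, 69, 32]
  32 < parent 51 at index 4, swap → [10, 40, 29, 49, 32, 84, 50, 74, 69, 51]
  32 < parent 40 at index 1, swap → [10, 32, 29, 49, 40, 84, 50, 74, 69, 51]
insert 52:
  append 52 at index 10 → [10, 32, 29, 49, 40, 84, 50, 74, 69, 51, 52] (no swap needed)
extract-min → returns 10:
  remove root 10; move last element 52 to root → [52, 32, 29, 49, 40, 84, 50, 74, 69, 51]
  52 vs smaller child 29 at index 2, swap → [29, 32, 52, 49, 40, 84, 50, 74, 69, 51]
  52 vs smaller child 50 at index 6, swap → [29, 32, 50, 49, 40, 84, 52, 74, 69, 51]
insert 93:
  append 93 at index 10 → [29, 32, 50, 49, 40, 84, 52, 74, 69, 51, 93] (no swap needed)
extract-min → returns 29:
  remove root 29; move last element 93 to root → [93, 32, 50, 49, 40, 84, 52, 74, 69, 51]
  93 vs smaller child 32 at index 1, swap → [32, 93, 50, 49, 40, 84, 52, 74, 69, 51]
  93 vs smaller child 40 at index 4, swap → [32, 40, 50, 49, 93, 84, 52, 74, 69, 51]
  93 vs only child 51 at index 9, swap → [32, 40, 50, 49, 51, 84, 52, 74, 69, 93]
insert 24:
  append 24 at index 10 → [32, 40, 50, 49, 51, 84, 52, 74, 69, 93, 24]
  24 < parent 51 at index 4, swap → [32, 40, 50, 49, 24, 84, 52, 74, 69, 93, 51]
  24 < parent 40 at index 1, swap → [32, 24, 50, 49, 40, 84, 52, 74, 69, 93, 51]
  24 < parent 32 at index 0, swap → [24, 32, 50, 49, 40, 84, 52, 74, 69, 93, 51]
insert 9:
  append 9 at index 11 → [24, 32, 50, 49, 40, 84, 52, 74, 69, 93, 51, 9]
  9 < parent 84 at index 5, swap → [24, 32, 50, 49, 40, 9, 52, 74, 69, 93, 51, 84]
  9 < parent 50 at index 2, swap → [24, 32, 9, 49, 40, 50, 52, 74, 69, 93, 51, 84]
  9 < parent 24 at index 0, swap → [9, 32, 24, 49, 40, 50, 52, 74, 69, 93, 51, 84]

[9, 32, 24, 49, 40, 50, 52, 74, 69, 93, 51, 84]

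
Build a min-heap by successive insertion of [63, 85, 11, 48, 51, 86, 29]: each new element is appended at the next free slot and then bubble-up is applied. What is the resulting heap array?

[11, 48, 29, 85, 51, 86, 63]

Insert 63:
  append 63 at index 0 → [63] (no swap needed)
Insert 85:
  append 85 at index 1 → [63, 85] (no swap needed)
Insert 11:
  append 11 at index 2 → [63, 85, 11]
  11 < parent 63 at index 0, swap → [11, 85, 63]
Insert 48:
  append 48 at index 3 → [11, 85, 63, 48]
  48 < parent 85 at index 1, swap → [11, 48, 63, 85]
Insert 51:
  append 51 at index 4 → [11, 48, 63, 85, 51] (no swap needed)
Insert 86:
  append 86 at index 5 → [11, 48, 63, 85, 51, 86] (no swap needed)
Insert 29:
  append 29 at index 6 → [11, 48, 63, 85, 51, 86, 29]
  29 < parent 63 at index 2, swap → [11, 48, 29, 85, 51, 86, 63]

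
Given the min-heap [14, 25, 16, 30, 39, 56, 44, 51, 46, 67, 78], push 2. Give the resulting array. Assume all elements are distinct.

append 2 at index 11 → [14, 25, 16, 30, 39, 56, 44, 51, 46, 67, 78, 2]
2 < parent 56 at index 5, swap → [14, 25, 16, 30, 39, 2, 44, 51, 46, 67, 78, 56]
2 < parent 16 at index 2, swap → [14, 25, 2, 30, 39, 16, 44, 51, 46, 67, 78, 56]
2 < parent 14 at index 0, swap → [2, 25, 14, 30, 39, 16, 44, 51, 46, 67, 78, 56]

[2, 25, 14, 30, 39, 16, 44, 51, 46, 67, 78, 56]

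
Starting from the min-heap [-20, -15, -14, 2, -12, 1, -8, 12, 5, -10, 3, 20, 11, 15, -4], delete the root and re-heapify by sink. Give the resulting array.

remove root -20; move last element -4 to root → [-4, -15, -14, 2, -12, 1, -8, 12, 5, -10, 3, 20, 11, 15]
-4 vs smaller child -15 at index 1, swap → [-15, -4, -14, 2, -12, 1, -8, 12, 5, -10, 3, 20, 11, 15]
-4 vs smaller child -12 at index 4, swap → [-15, -12, -14, 2, -4, 1, -8, 12, 5, -10, 3, 20, 11, 15]
-4 vs smaller child -10 at index 9, swap → [-15, -12, -14, 2, -10, 1, -8, 12, 5, -4, 3, 20, 11, 15]

[-15, -12, -14, 2, -10, 1, -8, 12, 5, -4, 3, 20, 11, 15]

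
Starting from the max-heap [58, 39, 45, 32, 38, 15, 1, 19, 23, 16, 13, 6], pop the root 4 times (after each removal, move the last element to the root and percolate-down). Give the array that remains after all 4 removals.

extract-max #1 returns 58:
  remove root 58; move last element 6 to root → [6, 39, 45, 32, 38, 15, 1, 19, 23, 16, 13]
  6 vs larger child 45 at index 2, swap → [45, 39, 6, 32, 38, 15, 1, 19, 23, 16, 13]
  6 vs larger child 15 at index 5, swap → [45, 39, 15, 32, 38, 6, 1, 19, 23, 16, 13]
extract-max #2 returns 45:
  remove root 45; move last element 13 to root → [13, 39, 15, 32, 38, 6, 1, 19, 23, 16]
  13 vs larger child 39 at index 1, swap → [39, 13, 15, 32, 38, 6, 1, 19, 23, 16]
  13 vs larger child 38 at index 4, swap → [39, 38, 15, 32, 13, 6, 1, 19, 23, 16]
  13 vs only child 16 at index 9, swap → [39, 38, 15, 32, 16, 6, 1, 19, 23, 13]
extract-max #3 returns 39:
  remove root 39; move last element 13 to root → [13, 38, 15, 32, 16, 6, 1, 19, 23]
  13 vs larger child 38 at index 1, swap → [38, 13, 15, 32, 16, 6, 1, 19, 23]
  13 vs larger child 32 at index 3, swap → [38, 32, 15, 13, 16, 6, 1, 19, 23]
  13 vs larger child 23 at index 8, swap → [38, 32, 15, 23, 16, 6, 1, 19, 13]
extract-max #4 returns 38:
  remove root 38; move last element 13 to root → [13, 32, 15, 23, 16, 6, 1, 19]
  13 vs larger child 32 at index 1, swap → [32, 13, 15, 23, 16, 6, 1, 19]
  13 vs larger child 23 at index 3, swap → [32, 23, 15, 13, 16, 6, 1, 19]
  13 vs only child 19 at index 7, swap → [32, 23, 15, 19, 16, 6, 1, 13]

[32, 23, 15, 19, 16, 6, 1, 13]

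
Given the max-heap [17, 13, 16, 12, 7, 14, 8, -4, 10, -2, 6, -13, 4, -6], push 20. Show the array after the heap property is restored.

append 20 at index 14 → [17, 13, 16, 12, 7, 14, 8, -4, 10, -2, 6, -13, 4, -6, 20]
20 > parent 8 at index 6, swap → [17, 13, 16, 12, 7, 14, 20, -4, 10, -2, 6, -13, 4, -6, 8]
20 > parent 16 at index 2, swap → [17, 13, 20, 12, 7, 14, 16, -4, 10, -2, 6, -13, 4, -6, 8]
20 > parent 17 at index 0, swap → [20, 13, 17, 12, 7, 14, 16, -4, 10, -2, 6, -13, 4, -6, 8]

[20, 13, 17, 12, 7, 14, 16, -4, 10, -2, 6, -13, 4, -6, 8]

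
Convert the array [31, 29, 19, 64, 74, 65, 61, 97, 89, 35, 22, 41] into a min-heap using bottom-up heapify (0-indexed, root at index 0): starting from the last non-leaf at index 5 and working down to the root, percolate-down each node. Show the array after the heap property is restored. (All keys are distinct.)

sift down from index 5:
  65 vs only child 41 at index 11, swap → [31, 29, 19, 64, 74, 41, 61, 97, 89, 35, 22, 65]
sift down from index 4:
  74 vs smaller child 22 at index 10, swap → [31, 29, 19, 64, 22, 41, 61, 97, 89, 35, 74, 65]
sift down from index 3: already satisfies heap property
sift down from index 2: already satisfies heap property
sift down from index 1:
  29 vs smaller child 22 at index 4, swap → [31, 22, 19, 64, 29, 41, 61, 97, 89, 35, 74, 65]
sift down from index 0:
  31 vs smaller child 19 at index 2, swap → [19, 22, 31, 64, 29, 41, 61, 97, 89, 35, 74, 65]

[19, 22, 31, 64, 29, 41, 61, 97, 89, 35, 74, 65]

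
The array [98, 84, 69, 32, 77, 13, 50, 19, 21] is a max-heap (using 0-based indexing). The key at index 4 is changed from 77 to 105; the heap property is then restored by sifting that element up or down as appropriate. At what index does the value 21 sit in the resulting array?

8

set index 4 from 77 to 105 → [98, 84, 69, 32, 105, 13, 50, 19, 21]
105 > parent 84 at index 1, swap → [98, 105, 69, 32, 84, 13, 50, 19, 21]
105 > parent 98 at index 0, swap → [105, 98, 69, 32, 84, 13, 50, 19, 21]
resulting array: [105, 98, 69, 32, 84, 13, 50, 19, 21]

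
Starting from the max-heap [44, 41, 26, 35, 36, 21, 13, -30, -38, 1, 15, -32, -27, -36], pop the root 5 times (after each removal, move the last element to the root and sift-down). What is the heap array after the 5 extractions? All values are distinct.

[21, 15, 13, -27, 1, -36, -32, -30, -38]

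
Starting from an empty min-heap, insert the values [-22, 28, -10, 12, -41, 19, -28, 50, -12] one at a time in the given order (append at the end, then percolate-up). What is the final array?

[-41, -22, -28, -12, 12, 19, -10, 50, 28]

Insert -22:
  append -22 at index 0 → [-22] (no swap needed)
Insert 28:
  append 28 at index 1 → [-22, 28] (no swap needed)
Insert -10:
  append -10 at index 2 → [-22, 28, -10] (no swap needed)
Insert 12:
  append 12 at index 3 → [-22, 28, -10, 12]
  12 < parent 28 at index 1, swap → [-22, 12, -10, 28]
Insert -41:
  append -41 at index 4 → [-22, 12, -10, 28, -41]
  -41 < parent 12 at index 1, swap → [-22, -41, -10, 28, 12]
  -41 < parent -22 at index 0, swap → [-41, -22, -10, 28, 12]
Insert 19:
  append 19 at index 5 → [-41, -22, -10, 28, 12, 19] (no swap needed)
Insert -28:
  append -28 at index 6 → [-41, -22, -10, 28, 12, 19, -28]
  -28 < parent -10 at index 2, swap → [-41, -22, -28, 28, 12, 19, -10]
Insert 50:
  append 50 at index 7 → [-41, -22, -28, 28, 12, 19, -10, 50] (no swap needed)
Insert -12:
  append -12 at index 8 → [-41, -22, -28, 28, 12, 19, -10, 50, -12]
  -12 < parent 28 at index 3, swap → [-41, -22, -28, -12, 12, 19, -10, 50, 28]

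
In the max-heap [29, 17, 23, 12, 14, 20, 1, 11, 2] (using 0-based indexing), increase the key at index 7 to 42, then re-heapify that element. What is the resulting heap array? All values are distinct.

set index 7 from 11 to 42 → [29, 17, 23, 12, 14, 20, 1, 42, 2]
42 > parent 12 at index 3, swap → [29, 17, 23, 42, 14, 20, 1, 12, 2]
42 > parent 17 at index 1, swap → [29, 42, 23, 17, 14, 20, 1, 12, 2]
42 > parent 29 at index 0, swap → [42, 29, 23, 17, 14, 20, 1, 12, 2]

[42, 29, 23, 17, 14, 20, 1, 12, 2]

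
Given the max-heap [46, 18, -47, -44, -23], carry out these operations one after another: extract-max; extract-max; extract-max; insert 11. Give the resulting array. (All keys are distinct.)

extract-max → returns 46:
  remove root 46; move last element -23 to root → [-23, 18, -47, -44]
  -23 vs larger child 18 at index 1, swap → [18, -23, -47, -44]
extract-max → returns 18:
  remove root 18; move last element -44 to root → [-44, -23, -47]
  -44 vs larger child -23 at index 1, swap → [-23, -44, -47]
extract-max → returns -23:
  remove root -23; move last element -47 to root → [-47, -44]
  -47 vs only child -44 at index 1, swap → [-44, -47]
insert 11:
  append 11 at index 2 → [-44, -47, 11]
  11 > parent -44 at index 0, swap → [11, -47, -44]

[11, -47, -44]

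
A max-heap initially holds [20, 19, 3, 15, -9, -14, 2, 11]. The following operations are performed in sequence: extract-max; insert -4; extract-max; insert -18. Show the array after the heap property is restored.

[15, 11, 3, -4, -9, -14, 2, -18]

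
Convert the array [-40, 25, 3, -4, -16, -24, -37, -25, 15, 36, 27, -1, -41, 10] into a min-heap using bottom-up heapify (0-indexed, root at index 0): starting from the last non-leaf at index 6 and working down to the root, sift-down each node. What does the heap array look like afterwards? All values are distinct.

[-41, -25, -40, -4, -16, -24, -37, 25, 15, 36, 27, -1, 3, 10]

sift down from index 6: already satisfies heap property
sift down from index 5:
  -24 vs smaller child -41 at index 12, swap → [-40, 25, 3, -4, -16, -41, -37, -25, 15, 36, 27, -1, -24, 10]
sift down from index 4: already satisfies heap property
sift down from index 3:
  -4 vs smaller child -25 at index 7, swap → [-40, 25, 3, -25, -16, -41, -37, -4, 15, 36, 27, -1, -24, 10]
sift down from index 2:
  3 vs smaller child -41 at index 5, swap → [-40, 25, -41, -25, -16, 3, -37, -4, 15, 36, 27, -1, -24, 10]
  3 vs smaller child -24 at index 12, swap → [-40, 25, -41, -25, -16, -24, -37, -4, 15, 36, 27, -1, 3, 10]
sift down from index 1:
  25 vs smaller child -25 at index 3, swap → [-40, -25, -41, 25, -16, -24, -37, -4, 15, 36, 27, -1, 3, 10]
  25 vs smaller child -4 at index 7, swap → [-40, -25, -41, -4, -16, -24, -37, 25, 15, 36, 27, -1, 3, 10]
sift down from index 0:
  -40 vs smaller child -41 at index 2, swap → [-41, -25, -40, -4, -16, -24, -37, 25, 15, 36, 27, -1, 3, 10]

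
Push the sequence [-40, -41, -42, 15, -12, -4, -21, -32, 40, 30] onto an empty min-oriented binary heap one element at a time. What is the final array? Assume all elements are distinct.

[-42, -40, -41, -32, -12, -4, -21, 15, 40, 30]

Insert -40:
  append -40 at index 0 → [-40] (no swap needed)
Insert -41:
  append -41 at index 1 → [-40, -41]
  -41 < parent -40 at index 0, swap → [-41, -40]
Insert -42:
  append -42 at index 2 → [-41, -40, -42]
  -42 < parent -41 at index 0, swap → [-42, -40, -41]
Insert 15:
  append 15 at index 3 → [-42, -40, -41, 15] (no swap needed)
Insert -12:
  append -12 at index 4 → [-42, -40, -41, 15, -12] (no swap needed)
Insert -4:
  append -4 at index 5 → [-42, -40, -41, 15, -12, -4] (no swap needed)
Insert -21:
  append -21 at index 6 → [-42, -40, -41, 15, -12, -4, -21] (no swap needed)
Insert -32:
  append -32 at index 7 → [-42, -40, -41, 15, -12, -4, -21, -32]
  -32 < parent 15 at index 3, swap → [-42, -40, -41, -32, -12, -4, -21, 15]
Insert 40:
  append 40 at index 8 → [-42, -40, -41, -32, -12, -4, -21, 15, 40] (no swap needed)
Insert 30:
  append 30 at index 9 → [-42, -40, -41, -32, -12, -4, -21, 15, 40, 30] (no swap needed)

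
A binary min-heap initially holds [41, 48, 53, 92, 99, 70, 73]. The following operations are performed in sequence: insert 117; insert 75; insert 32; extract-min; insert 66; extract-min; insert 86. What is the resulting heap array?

[48, 66, 53, 75, 86, 70, 73, 117, 92, 99]

insert 117:
  append 117 at index 7 → [41, 48, 53, 92, 99, 70, 73, 117] (no swap needed)
insert 75:
  append 75 at index 8 → [41, 48, 53, 92, 99, 70, 73, 117, 75]
  75 < parent 92 at index 3, swap → [41, 48, 53, 75, 99, 70, 73, 117, 92]
insert 32:
  append 32 at index 9 → [41, 48, 53, 75, 99, 70, 73, 117, 92, 32]
  32 < parent 99 at index 4, swap → [41, 48, 53, 75, 32, 70, 73, 117, 92, 99]
  32 < parent 48 at index 1, swap → [41, 32, 53, 75, 48, 70, 73, 117, 92, 99]
  32 < parent 41 at index 0, swap → [32, 41, 53, 75, 48, 70, 73, 117, 92, 99]
extract-min → returns 32:
  remove root 32; move last element 99 to root → [99, 41, 53, 75, 48, 70, 73, 117, 92]
  99 vs smaller child 41 at index 1, swap → [41, 99, 53, 75, 48, 70, 73, 117, 92]
  99 vs smaller child 48 at index 4, swap → [41, 48, 53, 75, 99, 70, 73, 117, 92]
insert 66:
  append 66 at index 9 → [41, 48, 53, 75, 99, 70, 73, 117, 92, 66]
  66 < parent 99 at index 4, swap → [41, 48, 53, 75, 66, 70, 73, 117, 92, 99]
extract-min → returns 41:
  remove root 41; move last element 99 to root → [99, 48, 53, 75, 66, 70, 73, 117, 92]
  99 vs smaller child 48 at index 1, swap → [48, 99, 53, 75, 66, 70, 73, 117, 92]
  99 vs smaller child 66 at index 4, swap → [48, 66, 53, 75, 99, 70, 73, 117, 92]
insert 86:
  append 86 at index 9 → [48, 66, 53, 75, 99, 70, 73, 117, 92, 86]
  86 < parent 99 at index 4, swap → [48, 66, 53, 75, 86, 70, 73, 117, 92, 99]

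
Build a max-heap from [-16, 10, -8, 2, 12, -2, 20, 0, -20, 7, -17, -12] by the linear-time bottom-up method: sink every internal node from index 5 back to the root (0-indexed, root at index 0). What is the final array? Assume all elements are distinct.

sift down from index 5: already satisfies heap property
sift down from index 4: already satisfies heap property
sift down from index 3: already satisfies heap property
sift down from index 2:
  -8 vs larger child 20 at index 6, swap → [-16, 10, 20, 2, 12, -2, -8, 0, -20, 7, -17, -12]
sift down from index 1:
  10 vs larger child 12 at index 4, swap → [-16, 12, 20, 2, 10, -2, -8, 0, -20, 7, -17, -12]
sift down from index 0:
  -16 vs larger child 20 at index 2, swap → [20, 12, -16, 2, 10, -2, -8, 0, -20, 7, -17, -12]
  -16 vs larger child -2 at index 5, swap → [20, 12, -2, 2, 10, -16, -8, 0, -20, 7, -17, -12]
  -16 vs only child -12 at index 11, swap → [20, 12, -2, 2, 10, -12, -8, 0, -20, 7, -17, -16]

[20, 12, -2, 2, 10, -12, -8, 0, -20, 7, -17, -16]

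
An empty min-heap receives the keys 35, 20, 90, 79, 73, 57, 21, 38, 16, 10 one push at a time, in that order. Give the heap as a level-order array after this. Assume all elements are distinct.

Insert 35:
  append 35 at index 0 → [35] (no swap needed)
Insert 20:
  append 20 at index 1 → [35, 20]
  20 < parent 35 at index 0, swap → [20, 35]
Insert 90:
  append 90 at index 2 → [20, 35, 90] (no swap needed)
Insert 79:
  append 79 at index 3 → [20, 35, 90, 79] (no swap needed)
Insert 73:
  append 73 at index 4 → [20, 35, 90, 79, 73] (no swap needed)
Insert 57:
  append 57 at index 5 → [20, 35, 90, 79, 73, 57]
  57 < parent 90 at index 2, swap → [20, 35, 57, 79, 73, 90]
Insert 21:
  append 21 at index 6 → [20, 35, 57, 79, 73, 90, 21]
  21 < parent 57 at index 2, swap → [20, 35, 21, 79, 73, 90, 57]
Insert 38:
  append 38 at index 7 → [20, 35, 21, 79, 73, 90, 57, 38]
  38 < parent 79 at index 3, swap → [20, 35, 21, 38, 73, 90, 57, 79]
Insert 16:
  append 16 at index 8 → [20, 35, 21, 38, 73, 90, 57, 79, 16]
  16 < parent 38 at index 3, swap → [20, 35, 21, 16, 73, 90, 57, 79, 38]
  16 < parent 35 at index 1, swap → [20, 16, 21, 35, 73, 90, 57, 79, 38]
  16 < parent 20 at index 0, swap → [16, 20, 21, 35, 73, 90, 57, 79, 38]
Insert 10:
  append 10 at index 9 → [16, 20, 21, 35, 73, 90, 57, 79, 38, 10]
  10 < parent 73 at index 4, swap → [16, 20, 21, 35, 10, 90, 57, 79, 38, 73]
  10 < parent 20 at index 1, swap → [16, 10, 21, 35, 20, 90, 57, 79, 38, 73]
  10 < parent 16 at index 0, swap → [10, 16, 21, 35, 20, 90, 57, 79, 38, 73]

[10, 16, 21, 35, 20, 90, 57, 79, 38, 73]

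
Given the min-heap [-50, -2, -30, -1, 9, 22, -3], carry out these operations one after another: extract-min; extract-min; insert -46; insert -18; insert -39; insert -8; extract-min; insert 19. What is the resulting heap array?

[-39, -8, -18, -2, 9, 22, -3, -1, 19]

extract-min → returns -50:
  remove root -50; move last element -3 to root → [-3, -2, -30, -1, 9, 22]
  -3 vs smaller child -30 at index 2, swap → [-30, -2, -3, -1, 9, 22]
extract-min → returns -30:
  remove root -30; move last element 22 to root → [22, -2, -3, -1, 9]
  22 vs smaller child -3 at index 2, swap → [-3, -2, 22, -1, 9]
insert -46:
  append -46 at index 5 → [-3, -2, 22, -1, 9, -46]
  -46 < parent 22 at index 2, swap → [-3, -2, -46, -1, 9, 22]
  -46 < parent -3 at index 0, swap → [-46, -2, -3, -1, 9, 22]
insert -18:
  append -18 at index 6 → [-46, -2, -3, -1, 9, 22, -18]
  -18 < parent -3 at index 2, swap → [-46, -2, -18, -1, 9, 22, -3]
insert -39:
  append -39 at index 7 → [-46, -2, -18, -1, 9, 22, -3, -39]
  -39 < parent -1 at index 3, swap → [-46, -2, -18, -39, 9, 22, -3, -1]
  -39 < parent -2 at index 1, swap → [-46, -39, -18, -2, 9, 22, -3, -1]
insert -8:
  append -8 at index 8 → [-46, -39, -18, -2, 9, 22, -3, -1, -8]
  -8 < parent -2 at index 3, swap → [-46, -39, -18, -8, 9, 22, -3, -1, -2]
extract-min → returns -46:
  remove root -46; move last element -2 to root → [-2, -39, -18, -8, 9, 22, -3, -1]
  -2 vs smaller child -39 at index 1, swap → [-39, -2, -18, -8, 9, 22, -3, -1]
  -2 vs smaller child -8 at index 3, swap → [-39, -8, -18, -2, 9, 22, -3, -1]
insert 19:
  append 19 at index 8 → [-39, -8, -18, -2, 9, 22, -3, -1, 19] (no swap needed)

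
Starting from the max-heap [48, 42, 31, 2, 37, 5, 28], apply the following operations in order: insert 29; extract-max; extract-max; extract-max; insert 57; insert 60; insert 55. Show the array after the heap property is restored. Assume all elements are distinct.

[60, 55, 57, 29, 2, 5, 31, 28]

insert 29:
  append 29 at index 7 → [48, 42, 31, 2, 37, 5, 28, 29]
  29 > parent 2 at index 3, swap → [48, 42, 31, 29, 37, 5, 28, 2]
extract-max → returns 48:
  remove root 48; move last element 2 to root → [2, 42, 31, 29, 37, 5, 28]
  2 vs larger child 42 at index 1, swap → [42, 2, 31, 29, 37, 5, 28]
  2 vs larger child 37 at index 4, swap → [42, 37, 31, 29, 2, 5, 28]
extract-max → returns 42:
  remove root 42; move last element 28 to root → [28, 37, 31, 29, 2, 5]
  28 vs larger child 37 at index 1, swap → [37, 28, 31, 29, 2, 5]
  28 vs larger child 29 at index 3, swap → [37, 29, 31, 28, 2, 5]
extract-max → returns 37:
  remove root 37; move last element 5 to root → [5, 29, 31, 28, 2]
  5 vs larger child 31 at index 2, swap → [31, 29, 5, 28, 2]
insert 57:
  append 57 at index 5 → [31, 29, 5, 28, 2, 57]
  57 > parent 5 at index 2, swap → [31, 29, 57, 28, 2, 5]
  57 > parent 31 at index 0, swap → [57, 29, 31, 28, 2, 5]
insert 60:
  append 60 at index 6 → [57, 29, 31, 28, 2, 5, 60]
  60 > parent 31 at index 2, swap → [57, 29, 60, 28, 2, 5, 31]
  60 > parent 57 at index 0, swap → [60, 29, 57, 28, 2, 5, 31]
insert 55:
  append 55 at index 7 → [60, 29, 57, 28, 2, 5, 31, 55]
  55 > parent 28 at index 3, swap → [60, 29, 57, 55, 2, 5, 31, 28]
  55 > parent 29 at index 1, swap → [60, 55, 57, 29, 2, 5, 31, 28]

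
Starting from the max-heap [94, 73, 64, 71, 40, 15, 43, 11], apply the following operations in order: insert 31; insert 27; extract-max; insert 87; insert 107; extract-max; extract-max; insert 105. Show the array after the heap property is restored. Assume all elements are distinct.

insert 31:
  append 31 at index 8 → [94, 73, 64, 71, 40, 15, 43, 11, 31] (no swap needed)
insert 27:
  append 27 at index 9 → [94, 73, 64, 71, 40, 15, 43, 11, 31, 27] (no swap needed)
extract-max → returns 94:
  remove root 94; move last element 27 to root → [27, 73, 64, 71, 40, 15, 43, 11, 31]
  27 vs larger child 73 at index 1, swap → [73, 27, 64, 71, 40, 15, 43, 11, 31]
  27 vs larger child 71 at index 3, swap → [73, 71, 64, 27, 40, 15, 43, 11, 31]
  27 vs larger child 31 at index 8, swap → [73, 71, 64, 31, 40, 15, 43, 11, 27]
insert 87:
  append 87 at index 9 → [73, 71, 64, 31, 40, 15, 43, 11, 27, 87]
  87 > parent 40 at index 4, swap → [73, 71, 64, 31, 87, 15, 43, 11, 27, 40]
  87 > parent 71 at index 1, swap → [73, 87, 64, 31, 71, 15, 43, 11, 27, 40]
  87 > parent 73 at index 0, swap → [87, 73, 64, 31, 71, 15, 43, 11, 27, 40]
insert 107:
  append 107 at index 10 → [87, 73, 64, 31, 71, 15, 43, 11, 27, 40, 107]
  107 > parent 71 at index 4, swap → [87, 73, 64, 31, 107, 15, 43, 11, 27, 40, 71]
  107 > parent 73 at index 1, swap → [87, 107, 64, 31, 73, 15, 43, 11, 27, 40, 71]
  107 > parent 87 at index 0, swap → [107, 87, 64, 31, 73, 15, 43, 11, 27, 40, 71]
extract-max → returns 107:
  remove root 107; move last element 71 to root → [71, 87, 64, 31, 73, 15, 43, 11, 27, 40]
  71 vs larger child 87 at index 1, swap → [87, 71, 64, 31, 73, 15, 43, 11, 27, 40]
  71 vs larger child 73 at index 4, swap → [87, 73, 64, 31, 71, 15, 43, 11, 27, 40]
extract-max → returns 87:
  remove root 87; move last element 40 to root → [40, 73, 64, 31, 71, 15, 43, 11, 27]
  40 vs larger child 73 at index 1, swap → [73, 40, 64, 31, 71, 15, 43, 11, 27]
  40 vs larger child 71 at index 4, swap → [73, 71, 64, 31, 40, 15, 43, 11, 27]
insert 105:
  append 105 at index 9 → [73, 71, 64, 31, 40, 15, 43, 11, 27, 105]
  105 > parent 40 at index 4, swap → [73, 71, 64, 31, 105, 15, 43, 11, 27, 40]
  105 > parent 71 at index 1, swap → [73, 105, 64, 31, 71, 15, 43, 11, 27, 40]
  105 > parent 73 at index 0, swap → [105, 73, 64, 31, 71, 15, 43, 11, 27, 40]

[105, 73, 64, 31, 71, 15, 43, 11, 27, 40]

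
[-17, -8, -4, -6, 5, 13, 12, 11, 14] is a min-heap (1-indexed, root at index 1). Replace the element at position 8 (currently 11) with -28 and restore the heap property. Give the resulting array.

set index 8 from 11 to -28 → [-17, -8, -4, -6, 5, 13, 12, -28, 14]
-28 < parent -6 at index 4, swap → [-17, -8, -4, -28, 5, 13, 12, -6, 14]
-28 < parent -8 at index 2, swap → [-17, -28, -4, -8, 5, 13, 12, -6, 14]
-28 < parent -17 at index 1, swap → [-28, -17, -4, -8, 5, 13, 12, -6, 14]

[-28, -17, -4, -8, 5, 13, 12, -6, 14]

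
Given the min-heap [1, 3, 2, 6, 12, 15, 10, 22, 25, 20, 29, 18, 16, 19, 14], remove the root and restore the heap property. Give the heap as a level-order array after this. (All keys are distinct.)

[2, 3, 10, 6, 12, 15, 14, 22, 25, 20, 29, 18, 16, 19]

remove root 1; move last element 14 to root → [14, 3, 2, 6, 12, 15, 10, 22, 25, 20, 29, 18, 16, 19]
14 vs smaller child 2 at index 2, swap → [2, 3, 14, 6, 12, 15, 10, 22, 25, 20, 29, 18, 16, 19]
14 vs smaller child 10 at index 6, swap → [2, 3, 10, 6, 12, 15, 14, 22, 25, 20, 29, 18, 16, 19]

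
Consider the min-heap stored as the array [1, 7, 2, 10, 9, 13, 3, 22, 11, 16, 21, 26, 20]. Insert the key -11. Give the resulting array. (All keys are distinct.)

append -11 at index 13 → [1, 7, 2, 10, 9, 13, 3, 22, 11, 16, 21, 26, 20, -11]
-11 < parent 3 at index 6, swap → [1, 7, 2, 10, 9, 13, -11, 22, 11, 16, 21, 26, 20, 3]
-11 < parent 2 at index 2, swap → [1, 7, -11, 10, 9, 13, 2, 22, 11, 16, 21, 26, 20, 3]
-11 < parent 1 at index 0, swap → [-11, 7, 1, 10, 9, 13, 2, 22, 11, 16, 21, 26, 20, 3]

[-11, 7, 1, 10, 9, 13, 2, 22, 11, 16, 21, 26, 20, 3]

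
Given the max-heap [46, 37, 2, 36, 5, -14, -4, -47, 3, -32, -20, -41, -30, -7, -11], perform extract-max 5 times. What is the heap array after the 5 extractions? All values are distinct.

extract-max #1 returns 46:
  remove root 46; move last element -11 to root → [-11, 37, 2, 36, 5, -14, -4, -47, 3, -32, -20, -41, -30, -7]
  -11 vs larger child 37 at index 1, swap → [37, -11, 2, 36, 5, -14, -4, -47, 3, -32, -20, -41, -30, -7]
  -11 vs larger child 36 at index 3, swap → [37, 36, 2, -11, 5, -14, -4, -47, 3, -32, -20, -41, -30, -7]
  -11 vs larger child 3 at index 8, swap → [37, 36, 2, 3, 5, -14, -4, -47, -11, -32, -20, -41, -30, -7]
extract-max #2 returns 37:
  remove root 37; move last element -7 to root → [-7, 36, 2, 3, 5, -14, -4, -47, -11, -32, -20, -41, -30]
  -7 vs larger child 36 at index 1, swap → [36, -7, 2, 3, 5, -14, -4, -47, -11, -32, -20, -41, -30]
  -7 vs larger child 5 at index 4, swap → [36, 5, 2, 3, -7, -14, -4, -47, -11, -32, -20, -41, -30]
extract-max #3 returns 36:
  remove root 36; move last element -30 to root → [-30, 5, 2, 3, -7, -14, -4, -47, -11, -32, -20, -41]
  -30 vs larger child 5 at index 1, swap → [5, -30, 2, 3, -7, -14, -4, -47, -11, -32, -20, -41]
  -30 vs larger child 3 at index 3, swap → [5, 3, 2, -30, -7, -14, -4, -47, -11, -32, -20, -41]
  -30 vs larger child -11 at index 8, swap → [5, 3, 2, -11, -7, -14, -4, -47, -30, -32, -20, -41]
extract-max #4 returns 5:
  remove root 5; move last element -41 to root → [-41, 3, 2, -11, -7, -14, -4, -47, -30, -32, -20]
  -41 vs larger child 3 at index 1, swap → [3, -41, 2, -11, -7, -14, -4, -47, -30, -32, -20]
  -41 vs larger child -7 at index 4, swap → [3, -7, 2, -11, -41, -14, -4, -47, -30, -32, -20]
  -41 vs larger child -20 at index 10, swap → [3, -7, 2, -11, -20, -14, -4, -47, -30, -32, -41]
extract-max #5 returns 3:
  remove root 3; move last element -41 to root → [-41, -7, 2, -11, -20, -14, -4, -47, -30, -32]
  -41 vs larger child 2 at index 2, swap → [2, -7, -41, -11, -20, -14, -4, -47, -30, -32]
  -41 vs larger child -4 at index 6, swap → [2, -7, -4, -11, -20, -14, -41, -47, -30, -32]

[2, -7, -4, -11, -20, -14, -41, -47, -30, -32]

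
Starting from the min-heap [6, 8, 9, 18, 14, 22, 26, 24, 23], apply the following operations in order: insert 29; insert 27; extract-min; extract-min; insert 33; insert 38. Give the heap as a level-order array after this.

[9, 14, 22, 18, 27, 29, 26, 24, 23, 33, 38]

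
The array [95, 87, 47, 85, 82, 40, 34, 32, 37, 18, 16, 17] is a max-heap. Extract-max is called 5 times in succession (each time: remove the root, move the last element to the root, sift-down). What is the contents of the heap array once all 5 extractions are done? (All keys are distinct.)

extract-max #1 returns 95:
  remove root 95; move last element 17 to root → [17, 87, 47, 85, 82, 40, 34, 32, 37, 18, 16]
  17 vs larger child 87 at index 1, swap → [87, 17, 47, 85, 82, 40, 34, 32, 37, 18, 16]
  17 vs larger child 85 at index 3, swap → [87, 85, 47, 17, 82, 40, 34, 32, 37, 18, 16]
  17 vs larger child 37 at index 8, swap → [87, 85, 47, 37, 82, 40, 34, 32, 17, 18, 16]
extract-max #2 returns 87:
  remove root 87; move last element 16 to root → [16, 85, 47, 37, 82, 40, 34, 32, 17, 18]
  16 vs larger child 85 at index 1, swap → [85, 16, 47, 37, 82, 40, 34, 32, 17, 18]
  16 vs larger child 82 at index 4, swap → [85, 82, 47, 37, 16, 40, 34, 32, 17, 18]
  16 vs only child 18 at index 9, swap → [85, 82, 47, 37, 18, 40, 34, 32, 17, 16]
extract-max #3 returns 85:
  remove root 85; move last element 16 to root → [16, 82, 47, 37, 18, 40, 34, 32, 17]
  16 vs larger child 82 at index 1, swap → [82, 16, 47, 37, 18, 40, 34, 32, 17]
  16 vs larger child 37 at index 3, swap → [82, 37, 47, 16, 18, 40, 34, 32, 17]
  16 vs larger child 32 at index 7, swap → [82, 37, 47, 32, 18, 40, 34, 16, 17]
extract-max #4 returns 82:
  remove root 82; move last element 17 to root → [17, 37, 47, 32, 18, 40, 34, 16]
  17 vs larger child 47 at index 2, swap → [47, 37, 17, 32, 18, 40, 34, 16]
  17 vs larger child 40 at index 5, swap → [47, 37, 40, 32, 18, 17, 34, 16]
extract-max #5 returns 47:
  remove root 47; move last element 16 to root → [16, 37, 40, 32, 18, 17, 34]
  16 vs larger child 40 at index 2, swap → [40, 37, 16, 32, 18, 17, 34]
  16 vs larger child 34 at index 6, swap → [40, 37, 34, 32, 18, 17, 16]

[40, 37, 34, 32, 18, 17, 16]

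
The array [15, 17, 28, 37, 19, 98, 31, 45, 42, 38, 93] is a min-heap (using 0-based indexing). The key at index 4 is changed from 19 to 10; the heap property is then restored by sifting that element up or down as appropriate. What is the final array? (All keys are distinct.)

[10, 15, 28, 37, 17, 98, 31, 45, 42, 38, 93]

set index 4 from 19 to 10 → [15, 17, 28, 37, 10, 98, 31, 45, 42, 38, 93]
10 < parent 17 at index 1, swap → [15, 10, 28, 37, 17, 98, 31, 45, 42, 38, 93]
10 < parent 15 at index 0, swap → [10, 15, 28, 37, 17, 98, 31, 45, 42, 38, 93]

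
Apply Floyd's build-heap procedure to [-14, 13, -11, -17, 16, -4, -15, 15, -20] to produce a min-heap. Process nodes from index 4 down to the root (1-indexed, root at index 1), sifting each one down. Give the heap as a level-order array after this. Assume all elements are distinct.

[-20, -17, -15, -14, 16, -4, -11, 15, 13]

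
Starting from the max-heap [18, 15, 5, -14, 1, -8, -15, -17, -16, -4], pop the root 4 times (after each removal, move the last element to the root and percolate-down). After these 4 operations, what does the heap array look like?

extract-max #1 returns 18:
  remove root 18; move last element -4 to root → [-4, 15, 5, -14, 1, -8, -15, -17, -16]
  -4 vs larger child 15 at index 1, swap → [15, -4, 5, -14, 1, -8, -15, -17, -16]
  -4 vs larger child 1 at index 4, swap → [15, 1, 5, -14, -4, -8, -15, -17, -16]
extract-max #2 returns 15:
  remove root 15; move last element -16 to root → [-16, 1, 5, -14, -4, -8, -15, -17]
  -16 vs larger child 5 at index 2, swap → [5, 1, -16, -14, -4, -8, -15, -17]
  -16 vs larger child -8 at index 5, swap → [5, 1, -8, -14, -4, -16, -15, -17]
extract-max #3 returns 5:
  remove root 5; move last element -17 to root → [-17, 1, -8, -14, -4, -16, -15]
  -17 vs larger child 1 at index 1, swap → [1, -17, -8, -14, -4, -16, -15]
  -17 vs larger child -4 at index 4, swap → [1, -4, -8, -14, -17, -16, -15]
extract-max #4 returns 1:
  remove root 1; move last element -15 to root → [-15, -4, -8, -14, -17, -16]
  -15 vs larger child -4 at index 1, swap → [-4, -15, -8, -14, -17, -16]
  -15 vs larger child -14 at index 3, swap → [-4, -14, -8, -15, -17, -16]

[-4, -14, -8, -15, -17, -16]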